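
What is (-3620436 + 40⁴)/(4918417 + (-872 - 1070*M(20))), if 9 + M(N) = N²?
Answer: -1060436/4499175 ≈ -0.23570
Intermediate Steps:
M(N) = -9 + N²
(-3620436 + 40⁴)/(4918417 + (-872 - 1070*M(20))) = (-3620436 + 40⁴)/(4918417 + (-872 - 1070*(-9 + 20²))) = (-3620436 + 2560000)/(4918417 + (-872 - 1070*(-9 + 400))) = -1060436/(4918417 + (-872 - 1070*391)) = -1060436/(4918417 + (-872 - 418370)) = -1060436/(4918417 - 419242) = -1060436/4499175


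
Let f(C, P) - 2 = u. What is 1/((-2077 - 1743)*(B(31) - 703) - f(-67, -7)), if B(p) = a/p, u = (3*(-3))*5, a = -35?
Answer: 31/83384293 ≈ 3.7177e-7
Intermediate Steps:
u = -45 (u = -9*5 = -45)
f(C, P) = -43 (f(C, P) = 2 - 45 = -43)
B(p) = -35/p
1/((-2077 - 1743)*(B(31) - 703) - f(-67, -7)) = 1/((-2077 - 1743)*(-35/31 - 703) - 1*(-43)) = 1/(-3820*(-35*1/31 - 703) + 43) = 1/(-3820*(-35/31 - 703) + 43) = 1/(-3820*(-21828/31) + 43) = 1/(83382960/31 + 43) = 1/(83384293/31) = 31/83384293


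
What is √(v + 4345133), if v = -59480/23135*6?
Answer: √93025182662405/4627 ≈ 2084.5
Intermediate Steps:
v = -71376/4627 (v = -59480*1/23135*6 = -11896/4627*6 = -71376/4627 ≈ -15.426)
√(v + 4345133) = √(-71376/4627 + 4345133) = √(20104859015/4627) = √93025182662405/4627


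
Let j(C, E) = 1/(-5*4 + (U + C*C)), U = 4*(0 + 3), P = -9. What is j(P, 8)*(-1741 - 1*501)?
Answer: -2242/73 ≈ -30.712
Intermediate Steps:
U = 12 (U = 4*3 = 12)
j(C, E) = 1/(-8 + C²) (j(C, E) = 1/(-5*4 + (12 + C*C)) = 1/(-20 + (12 + C²)) = 1/(-8 + C²))
j(P, 8)*(-1741 - 1*501) = (-1741 - 1*501)/(-8 + (-9)²) = (-1741 - 501)/(-8 + 81) = -2242/73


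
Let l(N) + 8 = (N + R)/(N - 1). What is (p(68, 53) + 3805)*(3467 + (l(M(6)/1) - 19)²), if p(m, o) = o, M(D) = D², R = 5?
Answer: 19538034678/1225 ≈ 1.5949e+7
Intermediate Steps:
l(N) = -8 + (5 + N)/(-1 + N) (l(N) = -8 + (N + 5)/(N - 1) = -8 + (5 + N)/(-1 + N))
(p(68, 53) + 3805)*(3467 + (l(M(6)/1) - 19)²) = (53 + 3805)*(3467 + ((13 - 7*6²/1)/(-1 + 6²/1) - 19)²) = 3858*(3467 + ((13 - 252)/(-1 + 36*1) - 19)²) = 3858*(3467 + ((13 - 7*36)/(-1 + 36) - 19)²) = 3858*(3467 + ((13 - 252)/35 - 19)²) = 3858*(3467 + ((1/35)*(-239) - 19)²) = 3858*(3467 + (-239/35 - 19)²) = 3858*(3467 + (-904/35)²) = 3858*(3467 + 817216/1225) = 3858*(5064291/1225) = 19538034678/1225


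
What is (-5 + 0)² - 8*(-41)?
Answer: 353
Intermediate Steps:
(-5 + 0)² - 8*(-41) = (-5)² + 328 = 25 + 328 = 353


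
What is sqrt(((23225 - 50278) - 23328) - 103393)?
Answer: 3*I*sqrt(17086) ≈ 392.14*I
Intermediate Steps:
sqrt(((23225 - 50278) - 23328) - 103393) = sqrt((-27053 - 23328) - 103393) = sqrt(-50381 - 103393) = sqrt(-153774) = 3*I*sqrt(17086)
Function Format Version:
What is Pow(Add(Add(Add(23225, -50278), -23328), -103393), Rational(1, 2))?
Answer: Mul(3, I, Pow(17086, Rational(1, 2))) ≈ Mul(392.14, I)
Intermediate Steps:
Pow(Add(Add(Add(23225, -50278), -23328), -103393), Rational(1, 2)) = Pow(Add(Add(-27053, -23328), -103393), Rational(1, 2)) = Pow(Add(-50381, -103393), Rational(1, 2)) = Pow(-153774, Rational(1, 2)) = Mul(3, I, Pow(17086, Rational(1, 2)))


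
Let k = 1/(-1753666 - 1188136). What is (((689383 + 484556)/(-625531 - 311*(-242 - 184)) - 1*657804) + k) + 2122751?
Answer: 2124815396929603107/1450440767090 ≈ 1.4649e+6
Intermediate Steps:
k = -1/2941802 (k = 1/(-2941802) = -1/2941802 ≈ -3.3993e-7)
(((689383 + 484556)/(-625531 - 311*(-242 - 184)) - 1*657804) + k) + 2122751 = (((689383 + 484556)/(-625531 - 311*(-242 - 184)) - 1*657804) - 1/2941802) + 2122751 = ((1173939/(-625531 - 311*(-426)) - 657804) - 1/2941802) + 2122751 = ((1173939/(-625531 + 132486) - 657804) - 1/2941802) + 2122751 = ((1173939/(-493045) - 657804) - 1/2941802) + 2122751 = ((1173939*(-1/493045) - 657804) - 1/2941802) + 2122751 = ((-1173939/493045 - 657804) - 1/2941802) + 2122751 = (-324328147119/493045 - 1/2941802) + 2122751 = -954109191851461483/1450440767090 + 2122751 = 2124815396929603107/1450440767090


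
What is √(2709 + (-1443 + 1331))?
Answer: 7*√53 ≈ 50.961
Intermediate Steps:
√(2709 + (-1443 + 1331)) = √(2709 - 112) = √2597 = 7*√53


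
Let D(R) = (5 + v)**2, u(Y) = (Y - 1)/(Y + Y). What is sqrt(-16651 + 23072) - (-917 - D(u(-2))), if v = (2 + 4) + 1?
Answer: 1061 + sqrt(6421) ≈ 1141.1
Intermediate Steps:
u(Y) = (-1 + Y)/(2*Y) (u(Y) = (-1 + Y)/((2*Y)) = (-1 + Y)*(1/(2*Y)) = (-1 + Y)/(2*Y))
v = 7 (v = 6 + 1 = 7)
D(R) = 144 (D(R) = (5 + 7)**2 = 12**2 = 144)
sqrt(-16651 + 23072) - (-917 - D(u(-2))) = sqrt(-16651 + 23072) - (-917 - 1*144) = sqrt(6421) - (-917 - 144) = sqrt(6421) - 1*(-1061) = sqrt(6421) + 1061 = 1061 + sqrt(6421)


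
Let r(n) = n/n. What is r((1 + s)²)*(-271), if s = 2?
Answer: -271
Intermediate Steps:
r(n) = 1
r((1 + s)²)*(-271) = 1*(-271) = -271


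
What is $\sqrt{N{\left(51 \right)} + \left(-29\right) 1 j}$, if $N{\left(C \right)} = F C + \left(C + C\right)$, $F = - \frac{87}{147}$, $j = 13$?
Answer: $\frac{i \sqrt{14954}}{7} \approx 17.47 i$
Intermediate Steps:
$F = - \frac{29}{49}$ ($F = \left(-87\right) \frac{1}{147} = - \frac{29}{49} \approx -0.59184$)
$N{\left(C \right)} = \frac{69 C}{49}$ ($N{\left(C \right)} = - \frac{29 C}{49} + \left(C + C\right) = - \frac{29 C}{49} + 2 C = \frac{69 C}{49}$)
$\sqrt{N{\left(51 \right)} + \left(-29\right) 1 j} = \sqrt{\frac{69}{49} \cdot 51 + \left(-29\right) 1 \cdot 13} = \sqrt{\frac{3519}{49} - 377} = \sqrt{- \frac{14954}{49}} = \frac{i \sqrt{14954}}{7}$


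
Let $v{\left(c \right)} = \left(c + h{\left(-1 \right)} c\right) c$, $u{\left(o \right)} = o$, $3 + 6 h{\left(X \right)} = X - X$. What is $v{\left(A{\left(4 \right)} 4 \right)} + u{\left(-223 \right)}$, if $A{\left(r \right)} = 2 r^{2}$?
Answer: $7969$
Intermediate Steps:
$h{\left(X \right)} = - \frac{1}{2}$ ($h{\left(X \right)} = - \frac{1}{2} + \frac{X - X}{6} = - \frac{1}{2} + \frac{1}{6} \cdot 0 = - \frac{1}{2} + 0 = - \frac{1}{2}$)
$v{\left(c \right)} = \frac{c^{2}}{2}$ ($v{\left(c \right)} = \left(c - \frac{c}{2}\right) c = \frac{c}{2} c = \frac{c^{2}}{2}$)
$v{\left(A{\left(4 \right)} 4 \right)} + u{\left(-223 \right)} = \frac{\left(2 \cdot 4^{2} \cdot 4\right)^{2}}{2} - 223 = \frac{\left(2 \cdot 16 \cdot 4\right)^{2}}{2} - 223 = \frac{\left(32 \cdot 4\right)^{2}}{2} - 223 = \frac{128^{2}}{2} - 223 = \frac{1}{2} \cdot 16384 - 223 = 8192 - 223 = 7969$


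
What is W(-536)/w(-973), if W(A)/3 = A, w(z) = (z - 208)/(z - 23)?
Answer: -1601568/1181 ≈ -1356.1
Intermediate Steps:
w(z) = (-208 + z)/(-23 + z)
W(A) = 3*A
W(-536)/w(-973) = (3*(-536))/(((-208 - 973)/(-23 - 973))) = -1608/(-1181/(-996)) = -1608/((-1/996*(-1181))) = -1608/1181/996 = -1608*996/1181 = -1601568/1181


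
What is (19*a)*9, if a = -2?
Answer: -342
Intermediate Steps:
(19*a)*9 = (19*(-2))*9 = -38*9 = -342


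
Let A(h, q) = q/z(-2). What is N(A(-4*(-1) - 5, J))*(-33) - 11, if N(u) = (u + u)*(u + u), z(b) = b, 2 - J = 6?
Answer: -539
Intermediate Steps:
J = -4 (J = 2 - 1*6 = 2 - 6 = -4)
A(h, q) = -q/2 (A(h, q) = q/(-2) = q*(-1/2) = -q/2)
N(u) = 4*u**2 (N(u) = (2*u)*(2*u) = 4*u**2)
N(A(-4*(-1) - 5, J))*(-33) - 11 = (4*(-1/2*(-4))**2)*(-33) - 11 = (4*2**2)*(-33) - 11 = (4*4)*(-33) - 11 = 16*(-33) - 11 = -528 - 11 = -539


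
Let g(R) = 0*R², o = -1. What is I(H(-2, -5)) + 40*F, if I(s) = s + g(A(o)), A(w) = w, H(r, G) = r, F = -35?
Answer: -1402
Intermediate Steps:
g(R) = 0
I(s) = s (I(s) = s + 0 = s)
I(H(-2, -5)) + 40*F = -2 + 40*(-35) = -2 - 1400 = -1402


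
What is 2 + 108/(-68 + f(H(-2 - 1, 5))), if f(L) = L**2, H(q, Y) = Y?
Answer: -22/43 ≈ -0.51163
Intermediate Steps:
2 + 108/(-68 + f(H(-2 - 1, 5))) = 2 + 108/(-68 + 5**2) = 2 + 108/(-68 + 25) = 2 + 108/(-43) = 2 - 1/43*108 = 2 - 108/43 = -22/43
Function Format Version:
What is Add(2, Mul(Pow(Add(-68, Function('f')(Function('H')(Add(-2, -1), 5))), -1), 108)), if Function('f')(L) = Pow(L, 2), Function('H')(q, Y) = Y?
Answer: Rational(-22, 43) ≈ -0.51163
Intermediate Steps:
Add(2, Mul(Pow(Add(-68, Function('f')(Function('H')(Add(-2, -1), 5))), -1), 108)) = Add(2, Mul(Pow(Add(-68, Pow(5, 2)), -1), 108)) = Add(2, Mul(Pow(Add(-68, 25), -1), 108)) = Add(2, Mul(Pow(-43, -1), 108)) = Add(2, Mul(Rational(-1, 43), 108)) = Add(2, Rational(-108, 43)) = Rational(-22, 43)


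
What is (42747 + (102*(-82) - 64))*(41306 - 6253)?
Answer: 1202983907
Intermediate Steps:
(42747 + (102*(-82) - 64))*(41306 - 6253) = (42747 + (-8364 - 64))*35053 = (42747 - 8428)*35053 = 34319*35053 = 1202983907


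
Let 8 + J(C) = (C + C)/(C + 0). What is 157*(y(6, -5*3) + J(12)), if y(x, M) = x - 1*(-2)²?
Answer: -628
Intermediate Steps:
J(C) = -6 (J(C) = -8 + (C + C)/(C + 0) = -8 + (2*C)/C = -8 + 2 = -6)
y(x, M) = -4 + x (y(x, M) = x - 1*4 = x - 4 = -4 + x)
157*(y(6, -5*3) + J(12)) = 157*((-4 + 6) - 6) = 157*(2 - 6) = 157*(-4) = -628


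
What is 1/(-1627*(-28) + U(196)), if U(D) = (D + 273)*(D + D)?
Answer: 1/229404 ≈ 4.3591e-6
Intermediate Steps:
U(D) = 2*D*(273 + D) (U(D) = (273 + D)*(2*D) = 2*D*(273 + D))
1/(-1627*(-28) + U(196)) = 1/(-1627*(-28) + 2*196*(273 + 196)) = 1/(45556 + 2*196*469) = 1/(45556 + 183848) = 1/229404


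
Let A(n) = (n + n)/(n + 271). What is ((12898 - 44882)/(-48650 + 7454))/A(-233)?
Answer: -151924/2399667 ≈ -0.063310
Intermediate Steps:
A(n) = 2*n/(271 + n) (A(n) = (2*n)/(271 + n) = 2*n/(271 + n))
((12898 - 44882)/(-48650 + 7454))/A(-233) = ((12898 - 44882)/(-48650 + 7454))/((2*(-233)/(271 - 233))) = (-31984/(-41196))/((2*(-233)/38)) = (-31984*(-1/41196))/((2*(-233)*(1/38))) = 7996/(10299*(-233/19)) = (7996/10299)*(-19/233) = -151924/2399667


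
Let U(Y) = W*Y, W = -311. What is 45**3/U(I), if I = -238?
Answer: 91125/74018 ≈ 1.2311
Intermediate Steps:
U(Y) = -311*Y
45**3/U(I) = 45**3/((-311*(-238))) = 91125/74018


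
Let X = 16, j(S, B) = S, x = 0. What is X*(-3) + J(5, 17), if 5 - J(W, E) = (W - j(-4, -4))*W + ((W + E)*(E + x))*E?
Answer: -6446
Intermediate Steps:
J(W, E) = 5 - W*(4 + W) - E**2*(E + W) (J(W, E) = 5 - ((W - 1*(-4))*W + ((W + E)*(E + 0))*E) = 5 - ((W + 4)*W + ((E + W)*E)*E) = 5 - ((4 + W)*W + (E*(E + W))*E) = 5 - (W*(4 + W) + E**2*(E + W)) = 5 + (-W*(4 + W) - E**2*(E + W)) = 5 - W*(4 + W) - E**2*(E + W))
X*(-3) + J(5, 17) = 16*(-3) + (5 - 1*17**3 - 1*5**2 - 4*5 - 1*5*17**2) = -48 + (5 - 1*4913 - 1*25 - 20 - 1*5*289) = -48 + (5 - 4913 - 25 - 20 - 1445) = -48 - 6398 = -6446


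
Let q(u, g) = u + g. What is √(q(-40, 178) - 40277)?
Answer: I*√40139 ≈ 200.35*I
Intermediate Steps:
q(u, g) = g + u
√(q(-40, 178) - 40277) = √((178 - 40) - 40277) = √(138 - 40277) = √(-40139) = I*√40139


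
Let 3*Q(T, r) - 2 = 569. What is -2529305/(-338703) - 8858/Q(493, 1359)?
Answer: -7556460367/193399413 ≈ -39.072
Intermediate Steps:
Q(T, r) = 571/3 (Q(T, r) = ⅔ + (⅓)*569 = ⅔ + 569/3 = 571/3)
-2529305/(-338703) - 8858/Q(493, 1359) = -2529305/(-338703) - 8858/571/3 = -2529305*(-1/338703) - 8858*3/571 = 2529305/338703 - 26574/571 = -7556460367/193399413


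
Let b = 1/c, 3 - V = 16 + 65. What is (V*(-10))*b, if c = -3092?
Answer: -195/773 ≈ -0.25226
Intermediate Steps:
V = -78 (V = 3 - (16 + 65) = 3 - 1*81 = 3 - 81 = -78)
b = -1/3092 (b = 1/(-3092) = -1/3092 ≈ -0.00032342)
(V*(-10))*b = -78*(-10)*(-1/3092) = 780*(-1/3092) = -195/773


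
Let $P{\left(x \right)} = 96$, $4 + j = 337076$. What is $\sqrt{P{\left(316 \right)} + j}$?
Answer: $4 \sqrt{21073} \approx 580.66$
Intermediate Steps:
$j = 337072$ ($j = -4 + 337076 = 337072$)
$\sqrt{P{\left(316 \right)} + j} = \sqrt{96 + 337072} = \sqrt{337168} = 4 \sqrt{21073}$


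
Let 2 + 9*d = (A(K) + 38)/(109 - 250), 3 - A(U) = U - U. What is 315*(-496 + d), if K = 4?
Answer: -22041145/141 ≈ -1.5632e+5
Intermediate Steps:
A(U) = 3 (A(U) = 3 - (U - U) = 3 - 1*0 = 3 + 0 = 3)
d = -323/1269 (d = -2/9 + ((3 + 38)/(109 - 250))/9 = -2/9 + (41/(-141))/9 = -2/9 + (41*(-1/141))/9 = -2/9 + (1/9)*(-41/141) = -2/9 - 41/1269 = -323/1269 ≈ -0.25453)
315*(-496 + d) = 315*(-496 - 323/1269) = 315*(-629747/1269) = -22041145/141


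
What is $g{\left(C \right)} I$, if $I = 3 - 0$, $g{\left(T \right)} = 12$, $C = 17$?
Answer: $36$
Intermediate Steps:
$I = 3$ ($I = 3 + 0 = 3$)
$g{\left(C \right)} I = 12 \cdot 3 = 36$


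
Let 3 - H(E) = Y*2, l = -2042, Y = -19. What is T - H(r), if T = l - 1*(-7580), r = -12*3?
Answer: 5497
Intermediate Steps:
r = -36
H(E) = 41 (H(E) = 3 - (-19)*2 = 3 - 1*(-38) = 3 + 38 = 41)
T = 5538 (T = -2042 - 1*(-7580) = -2042 + 7580 = 5538)
T - H(r) = 5538 - 1*41 = 5538 - 41 = 5497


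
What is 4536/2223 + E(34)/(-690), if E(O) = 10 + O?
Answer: 168446/85215 ≈ 1.9767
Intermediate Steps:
4536/2223 + E(34)/(-690) = 4536/2223 + (10 + 34)/(-690) = 4536*(1/2223) + 44*(-1/690) = 504/247 - 22/345 = 168446/85215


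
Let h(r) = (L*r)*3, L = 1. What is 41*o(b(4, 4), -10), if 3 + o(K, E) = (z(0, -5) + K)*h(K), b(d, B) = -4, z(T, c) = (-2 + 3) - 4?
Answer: 3321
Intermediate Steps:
z(T, c) = -3 (z(T, c) = 1 - 4 = -3)
h(r) = 3*r (h(r) = (1*r)*3 = r*3 = 3*r)
o(K, E) = -3 + 3*K*(-3 + K) (o(K, E) = -3 + (-3 + K)*(3*K) = -3 + 3*K*(-3 + K))
41*o(b(4, 4), -10) = 41*(-3 - 9*(-4) + 3*(-4)**2) = 41*(-3 + 36 + 3*16) = 41*(-3 + 36 + 48) = 41*81 = 3321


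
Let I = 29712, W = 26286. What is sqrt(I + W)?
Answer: 3*sqrt(6222) ≈ 236.64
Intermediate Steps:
sqrt(I + W) = sqrt(29712 + 26286) = sqrt(55998) = 3*sqrt(6222)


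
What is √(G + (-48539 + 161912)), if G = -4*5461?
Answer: √91529 ≈ 302.54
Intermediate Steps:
G = -21844
√(G + (-48539 + 161912)) = √(-21844 + (-48539 + 161912)) = √(-21844 + 113373) = √91529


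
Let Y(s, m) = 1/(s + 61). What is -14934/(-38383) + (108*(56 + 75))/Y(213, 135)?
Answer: 1135829850/293 ≈ 3.8766e+6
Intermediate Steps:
Y(s, m) = 1/(61 + s)
-14934/(-38383) + (108*(56 + 75))/Y(213, 135) = -14934/(-38383) + (108*(56 + 75))/(1/(61 + 213)) = -14934*(-1/38383) + (108*131)/(1/274) = 114/293 + 14148/(1/274) = 114/293 + 14148*274 = 114/293 + 3876552 = 1135829850/293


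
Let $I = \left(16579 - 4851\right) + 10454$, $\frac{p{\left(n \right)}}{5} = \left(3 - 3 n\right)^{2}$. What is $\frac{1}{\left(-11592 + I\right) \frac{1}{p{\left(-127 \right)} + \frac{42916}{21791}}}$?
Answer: $\frac{8033055698}{115383345} \approx 69.621$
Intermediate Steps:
$p{\left(n \right)} = 5 \left(3 - 3 n\right)^{2}$
$I = 22182$ ($I = 11728 + 10454 = 22182$)
$\frac{1}{\left(-11592 + I\right) \frac{1}{p{\left(-127 \right)} + \frac{42916}{21791}}} = \frac{1}{\left(-11592 + 22182\right) \frac{1}{45 \left(-1 - 127\right)^{2} + \frac{42916}{21791}}} = \frac{1}{10590 \frac{1}{45 \left(-128\right)^{2} + 42916 \cdot \frac{1}{21791}}} = \frac{1}{10590 \frac{1}{45 \cdot 16384 + \frac{42916}{21791}}} = \frac{1}{10590 \frac{1}{737280 + \frac{42916}{21791}}} = \frac{1}{10590 \frac{1}{\frac{16066111396}{21791}}} = \frac{1}{10590 \cdot \frac{21791}{16066111396}} = \frac{1}{\frac{115383345}{8033055698}} = \frac{8033055698}{115383345}$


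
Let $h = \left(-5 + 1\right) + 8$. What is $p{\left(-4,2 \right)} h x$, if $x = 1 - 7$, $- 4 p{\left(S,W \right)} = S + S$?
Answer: $-48$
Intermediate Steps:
$p{\left(S,W \right)} = - \frac{S}{2}$ ($p{\left(S,W \right)} = - \frac{S + S}{4} = - \frac{2 S}{4} = - \frac{S}{2}$)
$x = -6$
$h = 4$ ($h = -4 + 8 = 4$)
$p{\left(-4,2 \right)} h x = \left(- \frac{1}{2}\right) \left(-4\right) 4 \left(-6\right) = 2 \cdot 4 \left(-6\right) = 8 \left(-6\right) = -48$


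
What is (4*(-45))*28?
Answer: -5040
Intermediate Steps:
(4*(-45))*28 = -180*28 = -5040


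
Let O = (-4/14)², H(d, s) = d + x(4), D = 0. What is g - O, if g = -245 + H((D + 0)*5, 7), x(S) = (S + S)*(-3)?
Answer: -13185/49 ≈ -269.08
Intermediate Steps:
x(S) = -6*S (x(S) = (2*S)*(-3) = -6*S)
H(d, s) = -24 + d (H(d, s) = d - 6*4 = d - 24 = -24 + d)
O = 4/49 (O = (-4*1/14)² = (-2/7)² = 4/49 ≈ 0.081633)
g = -269 (g = -245 + (-24 + (0 + 0)*5) = -245 + (-24 + 0*5) = -245 + (-24 + 0) = -245 - 24 = -269)
g - O = -269 - 1*4/49 = -269 - 4/49 = -13185/49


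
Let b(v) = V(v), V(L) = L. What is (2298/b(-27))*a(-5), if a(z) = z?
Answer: 3830/9 ≈ 425.56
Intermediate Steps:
b(v) = v
(2298/b(-27))*a(-5) = (2298/(-27))*(-5) = (2298*(-1/27))*(-5) = -766/9*(-5) = 3830/9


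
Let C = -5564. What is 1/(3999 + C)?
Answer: -1/1565 ≈ -0.00063898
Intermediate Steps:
1/(3999 + C) = 1/(3999 - 5564) = 1/(-1565) = -1/1565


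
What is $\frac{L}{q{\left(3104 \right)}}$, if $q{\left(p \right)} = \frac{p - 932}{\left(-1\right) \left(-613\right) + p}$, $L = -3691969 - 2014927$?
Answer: $- \frac{1767711036}{181} \approx -9.7664 \cdot 10^{6}$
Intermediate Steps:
$L = -5706896$
$q{\left(p \right)} = \frac{-932 + p}{613 + p}$
$\frac{L}{q{\left(3104 \right)}} = - \frac{5706896}{\frac{1}{613 + 3104} \left(-932 + 3104\right)} = - \frac{5706896}{\frac{1}{3717} \cdot 2172} = - \frac{5706896}{\frac{724}{1239}} = \left(-5706896\right) \frac{1239}{724} = - \frac{1767711036}{181}$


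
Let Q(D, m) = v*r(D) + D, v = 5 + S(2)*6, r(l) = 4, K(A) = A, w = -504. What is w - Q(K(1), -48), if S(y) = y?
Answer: -573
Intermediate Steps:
v = 17 (v = 5 + 2*6 = 5 + 12 = 17)
Q(D, m) = 68 + D (Q(D, m) = 17*4 + D = 68 + D)
w - Q(K(1), -48) = -504 - (68 + 1) = -504 - 1*69 = -504 - 69 = -573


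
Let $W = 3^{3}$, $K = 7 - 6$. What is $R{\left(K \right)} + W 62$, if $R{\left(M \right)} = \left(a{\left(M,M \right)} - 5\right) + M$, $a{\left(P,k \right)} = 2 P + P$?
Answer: $1673$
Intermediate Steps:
$a{\left(P,k \right)} = 3 P$
$K = 1$
$W = 27$
$R{\left(M \right)} = -5 + 4 M$ ($R{\left(M \right)} = \left(3 M - 5\right) + M = \left(-5 + 3 M\right) + M = -5 + 4 M$)
$R{\left(K \right)} + W 62 = \left(-5 + 4 \cdot 1\right) + 27 \cdot 62 = \left(-5 + 4\right) + 1674 = -1 + 1674 = 1673$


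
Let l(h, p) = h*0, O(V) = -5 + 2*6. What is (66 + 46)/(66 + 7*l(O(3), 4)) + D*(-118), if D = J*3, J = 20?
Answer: -233584/33 ≈ -7078.3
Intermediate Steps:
O(V) = 7 (O(V) = -5 + 12 = 7)
l(h, p) = 0
D = 60 (D = 20*3 = 60)
(66 + 46)/(66 + 7*l(O(3), 4)) + D*(-118) = (66 + 46)/(66 + 7*0) + 60*(-118) = 112/(66 + 0) - 7080 = 112/66 - 7080 = 112*(1/66) - 7080 = 56/33 - 7080 = -233584/33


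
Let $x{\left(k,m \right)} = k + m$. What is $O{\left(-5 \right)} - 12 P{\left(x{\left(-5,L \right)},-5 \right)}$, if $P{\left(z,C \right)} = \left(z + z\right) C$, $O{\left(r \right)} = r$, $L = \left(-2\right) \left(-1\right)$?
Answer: $-365$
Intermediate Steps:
$L = 2$
$P{\left(z,C \right)} = 2 C z$ ($P{\left(z,C \right)} = 2 z C = 2 C z$)
$O{\left(-5 \right)} - 12 P{\left(x{\left(-5,L \right)},-5 \right)} = -5 - 12 \cdot 2 \left(-5\right) \left(-5 + 2\right) = -5 - 12 \cdot 2 \left(-5\right) \left(-3\right) = -5 - 360 = -365$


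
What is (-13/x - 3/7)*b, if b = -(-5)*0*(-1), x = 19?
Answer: 0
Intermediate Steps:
b = 0 (b = -5*0*(-1) = 0*(-1) = 0)
(-13/x - 3/7)*b = (-13/19 - 3/7)*0 = -148/133*0 = 0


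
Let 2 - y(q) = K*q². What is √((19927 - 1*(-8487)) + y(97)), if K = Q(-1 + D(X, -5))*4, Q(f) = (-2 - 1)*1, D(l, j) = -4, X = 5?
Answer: 2*√35331 ≈ 375.93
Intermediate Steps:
Q(f) = -3 (Q(f) = -3*1 = -3)
K = -12 (K = -3*4 = -12)
y(q) = 2 + 12*q² (y(q) = 2 - (-12)*q² = 2 + 12*q²)
√((19927 - 1*(-8487)) + y(97)) = √((19927 - 1*(-8487)) + (2 + 12*97²)) = √((19927 + 8487) + (2 + 12*9409)) = √(28414 + (2 + 112908)) = √(28414 + 112910) = √141324 = 2*√35331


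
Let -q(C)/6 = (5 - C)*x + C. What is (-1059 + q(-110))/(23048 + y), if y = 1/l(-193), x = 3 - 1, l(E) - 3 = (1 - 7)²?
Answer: -69381/898873 ≈ -0.077187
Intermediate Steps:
l(E) = 39 (l(E) = 3 + (1 - 7)² = 3 + (-6)² = 3 + 36 = 39)
x = 2
y = 1/39 ≈ 0.025641
q(C) = -60 + 6*C (q(C) = -6*((5 - C)*2 + C) = -6*((10 - 2*C) + C) = -6*(10 - C) = -60 + 6*C)
(-1059 + q(-110))/(23048 + y) = (-1059 + (-60 + 6*(-110)))/(23048 + 1/39) = (-1059 + (-60 - 660))/(898873/39) = (-1059 - 720)*(39/898873) = -1779*39/898873 = -69381/898873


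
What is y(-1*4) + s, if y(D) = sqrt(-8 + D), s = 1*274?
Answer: 274 + 2*I*sqrt(3) ≈ 274.0 + 3.4641*I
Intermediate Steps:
s = 274
y(-1*4) + s = sqrt(-8 - 1*4) + 274 = sqrt(-8 - 4) + 274 = sqrt(-12) + 274 = 2*I*sqrt(3) + 274 = 274 + 2*I*sqrt(3)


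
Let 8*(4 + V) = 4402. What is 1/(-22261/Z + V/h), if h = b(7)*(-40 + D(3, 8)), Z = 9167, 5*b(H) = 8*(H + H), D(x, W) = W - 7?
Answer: -160165824/489093667 ≈ -0.32747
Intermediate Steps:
D(x, W) = -7 + W
V = 2185/4 (V = -4 + (1/8)*4402 = -4 + 2201/4 = 2185/4 ≈ 546.25)
b(H) = 16*H/5 (b(H) = (8*(H + H))/5 = (8*(2*H))/5 = (16*H)/5 = 16*H/5)
h = -4368/5 (h = ((16/5)*7)*(-40 + (-7 + 8)) = 112*(-40 + 1)/5 = (112/5)*(-39) = -4368/5 ≈ -873.60)
1/(-22261/Z + V/h) = 1/(-22261/9167 + 2185/(4*(-4368/5))) = 1/(-22261*1/9167 + (2185/4)*(-5/4368)) = 1/(-22261/9167 - 10925/17472) = 1/(-489093667/160165824) = -160165824/489093667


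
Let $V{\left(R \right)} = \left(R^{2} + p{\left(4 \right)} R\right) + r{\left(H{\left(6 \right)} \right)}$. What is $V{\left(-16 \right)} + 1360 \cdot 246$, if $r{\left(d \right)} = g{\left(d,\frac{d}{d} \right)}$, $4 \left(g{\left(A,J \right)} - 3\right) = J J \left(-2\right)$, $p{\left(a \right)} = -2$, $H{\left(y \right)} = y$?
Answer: $\frac{669701}{2} \approx 3.3485 \cdot 10^{5}$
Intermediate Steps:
$g{\left(A,J \right)} = 3 - \frac{J^{2}}{2}$ ($g{\left(A,J \right)} = 3 + \frac{J J \left(-2\right)}{4} = 3 + \frac{J^{2} \left(-2\right)}{4} = 3 + \frac{\left(-2\right) J^{2}}{4} = 3 - \frac{J^{2}}{2}$)
$r{\left(d \right)} = \frac{5}{2}$ ($r{\left(d \right)} = 3 - \frac{\left(\frac{d}{d}\right)^{2}}{2} = 3 - \frac{1^{2}}{2} = 3 - \frac{1}{2} = \frac{5}{2}$)
$V{\left(R \right)} = \frac{5}{2} + R^{2} - 2 R$ ($V{\left(R \right)} = \left(R^{2} - 2 R\right) + \frac{5}{2} = \frac{5}{2} + R^{2} - 2 R$)
$V{\left(-16 \right)} + 1360 \cdot 246 = \left(\frac{5}{2} + \left(-16\right)^{2} - -32\right) + 1360 \cdot 246 = \left(\frac{5}{2} + 256 + 32\right) + 334560 = \frac{581}{2} + 334560 = \frac{669701}{2}$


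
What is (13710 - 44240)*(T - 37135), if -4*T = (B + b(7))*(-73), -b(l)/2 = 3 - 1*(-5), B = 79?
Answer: 2197259365/2 ≈ 1.0986e+9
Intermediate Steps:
b(l) = -16 (b(l) = -2*(3 - 1*(-5)) = -2*(3 + 5) = -2*8 = -16)
T = 4599/4 (T = -(79 - 16)*(-73)/4 = -63*(-73)/4 = -¼*(-4599) = 4599/4 ≈ 1149.8)
(13710 - 44240)*(T - 37135) = (13710 - 44240)*(4599/4 - 37135) = -30530*(-143941/4) = 2197259365/2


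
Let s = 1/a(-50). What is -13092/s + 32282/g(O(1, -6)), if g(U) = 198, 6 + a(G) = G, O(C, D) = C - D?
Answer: 72598189/99 ≈ 7.3332e+5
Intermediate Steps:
a(G) = -6 + G
s = -1/56 (s = 1/(-6 - 50) = 1/(-56) = -1/56 ≈ -0.017857)
-13092/s + 32282/g(O(1, -6)) = -13092/(-1/56) + 32282/198 = -13092*(-56) + 32282*(1/198) = 733152 + 16141/99 = 72598189/99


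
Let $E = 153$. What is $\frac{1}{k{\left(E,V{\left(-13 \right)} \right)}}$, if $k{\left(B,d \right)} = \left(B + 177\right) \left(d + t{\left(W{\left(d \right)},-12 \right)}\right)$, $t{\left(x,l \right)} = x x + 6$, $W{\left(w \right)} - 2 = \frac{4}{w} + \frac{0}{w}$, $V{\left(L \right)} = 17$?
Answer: $\frac{289}{2670030} \approx 0.00010824$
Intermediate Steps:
$W{\left(w \right)} = 2 + \frac{4}{w}$ ($W{\left(w \right)} = 2 + \left(\frac{4}{w} + \frac{0}{w}\right) = 2 + \left(\frac{4}{w} + 0\right) = 2 + \frac{4}{w}$)
$t{\left(x,l \right)} = 6 + x^{2}$ ($t{\left(x,l \right)} = x^{2} + 6 = 6 + x^{2}$)
$k{\left(B,d \right)} = \left(177 + B\right) \left(6 + d + \left(2 + \frac{4}{d}\right)^{2}\right)$ ($k{\left(B,d \right)} = \left(B + 177\right) \left(d + \left(6 + \left(2 + \frac{4}{d}\right)^{2}\right)\right) = \left(177 + B\right) \left(6 + d + \left(2 + \frac{4}{d}\right)^{2}\right)$)
$\frac{1}{k{\left(E,V{\left(-13 \right)} \right)}} = \frac{1}{1062 + 6 \cdot 153 + 177 \cdot 17 + 153 \cdot 17 + \frac{708 \left(2 + 17\right)^{2}}{289} + 4 \cdot 153 \cdot \frac{1}{289} \left(2 + 17\right)^{2}} = \frac{1}{1062 + 918 + 3009 + 2601 + 708 \cdot \frac{1}{289} \cdot 19^{2} + 4 \cdot 153 \cdot \frac{1}{289} \cdot 19^{2}} = \frac{1}{1062 + 918 + 3009 + 2601 + 708 \cdot \frac{1}{289} \cdot 361 + 4 \cdot 153 \cdot \frac{1}{289} \cdot 361} = \frac{1}{1062 + 918 + 3009 + 2601 + \frac{255588}{289} + \frac{12996}{17}} = \frac{1}{\frac{2670030}{289}} = \frac{289}{2670030}$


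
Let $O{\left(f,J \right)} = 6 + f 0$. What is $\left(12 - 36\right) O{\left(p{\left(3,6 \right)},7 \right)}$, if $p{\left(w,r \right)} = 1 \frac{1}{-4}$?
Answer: $-144$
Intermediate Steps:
$p{\left(w,r \right)} = - \frac{1}{4}$ ($p{\left(w,r \right)} = 1 \left(- \frac{1}{4}\right) = - \frac{1}{4}$)
$O{\left(f,J \right)} = 6$ ($O{\left(f,J \right)} = 6 + 0 = 6$)
$\left(12 - 36\right) O{\left(p{\left(3,6 \right)},7 \right)} = \left(12 - 36\right) 6 = \left(-24\right) 6 = -144$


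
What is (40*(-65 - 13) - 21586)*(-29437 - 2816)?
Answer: 796842618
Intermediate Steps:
(40*(-65 - 13) - 21586)*(-29437 - 2816) = (40*(-78) - 21586)*(-32253) = (-3120 - 21586)*(-32253) = -24706*(-32253) = 796842618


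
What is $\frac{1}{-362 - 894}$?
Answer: $- \frac{1}{1256} \approx -0.00079618$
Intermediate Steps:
$\frac{1}{-362 - 894} = \frac{1}{-1256} = - \frac{1}{1256}$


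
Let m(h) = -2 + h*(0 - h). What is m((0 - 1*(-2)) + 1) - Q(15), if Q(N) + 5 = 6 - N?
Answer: 3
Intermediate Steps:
Q(N) = 1 - N (Q(N) = -5 + (6 - N) = 1 - N)
m(h) = -2 - h² (m(h) = -2 + h*(-h) = -2 - h²)
m((0 - 1*(-2)) + 1) - Q(15) = (-2 - ((0 - 1*(-2)) + 1)²) - (1 - 1*15) = (-2 - ((0 + 2) + 1)²) - (1 - 15) = (-2 - (2 + 1)²) - 1*(-14) = (-2 - 1*3²) + 14 = (-2 - 1*9) + 14 = (-2 - 9) + 14 = -11 + 14 = 3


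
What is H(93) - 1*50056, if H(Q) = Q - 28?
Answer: -49991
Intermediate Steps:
H(Q) = -28 + Q
H(93) - 1*50056 = (-28 + 93) - 1*50056 = 65 - 50056 = -49991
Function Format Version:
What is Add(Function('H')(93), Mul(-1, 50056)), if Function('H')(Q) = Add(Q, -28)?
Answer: -49991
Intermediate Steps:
Function('H')(Q) = Add(-28, Q)
Add(Function('H')(93), Mul(-1, 50056)) = Add(Add(-28, 93), Mul(-1, 50056)) = Add(65, -50056) = -49991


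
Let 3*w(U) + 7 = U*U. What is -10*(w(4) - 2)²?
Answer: -10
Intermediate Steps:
w(U) = -7/3 + U²/3 (w(U) = -7/3 + (U*U)/3 = -7/3 + U²/3)
-10*(w(4) - 2)² = -10*((-7/3 + (⅓)*4²) - 2)² = -10*((-7/3 + (⅓)*16) - 2)² = -10*((-7/3 + 16/3) - 2)² = -10*(3 - 2)² = -10*1² = -10*1 = -10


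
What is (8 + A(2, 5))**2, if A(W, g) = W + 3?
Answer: 169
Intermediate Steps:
A(W, g) = 3 + W
(8 + A(2, 5))**2 = (8 + (3 + 2))**2 = (8 + 5)**2 = 13**2 = 169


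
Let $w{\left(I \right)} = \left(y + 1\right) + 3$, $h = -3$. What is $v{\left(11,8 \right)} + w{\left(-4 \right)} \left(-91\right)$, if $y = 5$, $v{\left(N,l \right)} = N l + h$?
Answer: $-734$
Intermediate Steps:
$v{\left(N,l \right)} = -3 + N l$ ($v{\left(N,l \right)} = N l - 3 = -3 + N l$)
$w{\left(I \right)} = 9$ ($w{\left(I \right)} = \left(5 + 1\right) + 3 = 6 + 3 = 9$)
$v{\left(11,8 \right)} + w{\left(-4 \right)} \left(-91\right) = \left(-3 + 11 \cdot 8\right) + 9 \left(-91\right) = \left(-3 + 88\right) - 819 = 85 - 819 = -734$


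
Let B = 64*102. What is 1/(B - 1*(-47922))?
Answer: 1/54450 ≈ 1.8365e-5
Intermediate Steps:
B = 6528
1/(B - 1*(-47922)) = 1/(6528 - 1*(-47922)) = 1/(6528 + 47922) = 1/54450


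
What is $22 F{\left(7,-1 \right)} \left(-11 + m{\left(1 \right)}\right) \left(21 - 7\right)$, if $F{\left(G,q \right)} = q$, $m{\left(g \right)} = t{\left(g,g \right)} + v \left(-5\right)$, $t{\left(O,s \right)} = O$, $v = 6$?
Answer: $12320$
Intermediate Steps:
$m{\left(g \right)} = -30 + g$ ($m{\left(g \right)} = g + 6 \left(-5\right) = g - 30 = -30 + g$)
$22 F{\left(7,-1 \right)} \left(-11 + m{\left(1 \right)}\right) \left(21 - 7\right) = 22 \left(-1\right) \left(-11 + \left(-30 + 1\right)\right) \left(21 - 7\right) = - 22 \left(-11 - 29\right) 14 = - 22 \left(\left(-40\right) 14\right) = \left(-22\right) \left(-560\right) = 12320$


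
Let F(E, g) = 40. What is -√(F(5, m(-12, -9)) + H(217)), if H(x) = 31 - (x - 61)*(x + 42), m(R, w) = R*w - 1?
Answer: -I*√40333 ≈ -200.83*I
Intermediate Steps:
m(R, w) = -1 + R*w
H(x) = 31 - (-61 + x)*(42 + x)
-√(F(5, m(-12, -9)) + H(217)) = -√(40 + (2593 - 1*217² + 19*217)) = -√(40 + (2593 - 1*47089 + 4123)) = -√(40 + (2593 - 47089 + 4123)) = -√(40 - 40373) = -√(-40333) = -I*√40333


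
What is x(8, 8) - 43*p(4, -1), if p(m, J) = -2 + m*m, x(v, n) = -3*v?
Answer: -626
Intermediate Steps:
p(m, J) = -2 + m²
x(8, 8) - 43*p(4, -1) = -3*8 - 43*(-2 + 4²) = -24 - 43*(-2 + 16) = -24 - 43*14 = -24 - 602 = -626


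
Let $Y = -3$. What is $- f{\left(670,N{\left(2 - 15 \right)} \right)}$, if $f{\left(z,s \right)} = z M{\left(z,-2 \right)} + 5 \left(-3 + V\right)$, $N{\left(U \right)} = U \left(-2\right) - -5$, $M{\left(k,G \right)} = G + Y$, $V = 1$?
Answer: $3360$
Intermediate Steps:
$M{\left(k,G \right)} = -3 + G$ ($M{\left(k,G \right)} = G - 3 = -3 + G$)
$N{\left(U \right)} = 5 - 2 U$ ($N{\left(U \right)} = - 2 U + 5 = 5 - 2 U$)
$f{\left(z,s \right)} = -10 - 5 z$ ($f{\left(z,s \right)} = z \left(-3 - 2\right) + 5 \left(-3 + 1\right) = z \left(-5\right) + 5 \left(-2\right) = - 5 z - 10 = -10 - 5 z$)
$- f{\left(670,N{\left(2 - 15 \right)} \right)} = - (-10 - 3350) = \left(-1\right) \left(-3360\right) = 3360$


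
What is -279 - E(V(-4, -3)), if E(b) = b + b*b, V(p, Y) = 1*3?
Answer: -291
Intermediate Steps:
V(p, Y) = 3
E(b) = b + b²
-279 - E(V(-4, -3)) = -279 - 3*(1 + 3) = -279 - 3*4 = -279 - 1*12 = -279 - 12 = -291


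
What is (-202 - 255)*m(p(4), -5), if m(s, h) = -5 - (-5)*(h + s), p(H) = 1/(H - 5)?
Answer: 15995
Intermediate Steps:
p(H) = 1/(-5 + H)
m(s, h) = -5 + 5*h + 5*s (m(s, h) = -5 - (-5*h - 5*s) = -5 + (5*h + 5*s) = -5 + 5*h + 5*s)
(-202 - 255)*m(p(4), -5) = (-202 - 255)*(-5 + 5*(-5) + 5/(-5 + 4)) = -457*(-5 - 25 + 5/(-1)) = -457*(-5 - 25 + 5*(-1)) = -457*(-5 - 25 - 5) = -457*(-35) = 15995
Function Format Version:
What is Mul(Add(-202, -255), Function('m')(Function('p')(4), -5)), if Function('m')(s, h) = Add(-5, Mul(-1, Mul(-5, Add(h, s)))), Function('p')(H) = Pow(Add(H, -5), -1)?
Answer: 15995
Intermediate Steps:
Function('p')(H) = Pow(Add(-5, H), -1)
Function('m')(s, h) = Add(-5, Mul(5, h), Mul(5, s)) (Function('m')(s, h) = Add(-5, Mul(-1, Add(Mul(-5, h), Mul(-5, s)))) = Add(-5, Add(Mul(5, h), Mul(5, s))) = Add(-5, Mul(5, h), Mul(5, s)))
Mul(Add(-202, -255), Function('m')(Function('p')(4), -5)) = Mul(Add(-202, -255), Add(-5, Mul(5, -5), Mul(5, Pow(Add(-5, 4), -1)))) = Mul(-457, Add(-5, -25, Mul(5, Pow(-1, -1)))) = Mul(-457, Add(-5, -25, Mul(5, -1))) = Mul(-457, Add(-5, -25, -5)) = Mul(-457, -35) = 15995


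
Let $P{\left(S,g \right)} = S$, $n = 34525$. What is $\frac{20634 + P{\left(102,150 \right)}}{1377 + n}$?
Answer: $\frac{10368}{17951} \approx 0.57757$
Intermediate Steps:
$\frac{20634 + P{\left(102,150 \right)}}{1377 + n} = \frac{20634 + 102}{1377 + 34525} = \frac{20736}{35902} = 20736 \cdot \frac{1}{35902} = \frac{10368}{17951}$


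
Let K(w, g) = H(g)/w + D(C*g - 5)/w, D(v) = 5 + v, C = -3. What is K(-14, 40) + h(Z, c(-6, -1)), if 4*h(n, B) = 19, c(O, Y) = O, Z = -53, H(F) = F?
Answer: 293/28 ≈ 10.464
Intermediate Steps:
h(n, B) = 19/4 (h(n, B) = (¼)*19 = 19/4)
K(w, g) = -2*g/w (K(w, g) = g/w + (5 + (-3*g - 5))/w = g/w + (5 + (-5 - 3*g))/w = g/w + (-3*g)/w = g/w - 3*g/w = -2*g/w)
K(-14, 40) + h(Z, c(-6, -1)) = -2*40/(-14) + 19/4 = -2*40*(-1/14) + 19/4 = 40/7 + 19/4 = 293/28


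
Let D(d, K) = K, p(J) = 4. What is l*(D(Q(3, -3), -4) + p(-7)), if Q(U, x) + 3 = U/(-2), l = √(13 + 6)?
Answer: 0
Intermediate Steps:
l = √19 ≈ 4.3589
Q(U, x) = -3 - U/2 (Q(U, x) = -3 + U/(-2) = -3 + U*(-½) = -3 - U/2)
l*(D(Q(3, -3), -4) + p(-7)) = √19*(-4 + 4) = √19*0 = 0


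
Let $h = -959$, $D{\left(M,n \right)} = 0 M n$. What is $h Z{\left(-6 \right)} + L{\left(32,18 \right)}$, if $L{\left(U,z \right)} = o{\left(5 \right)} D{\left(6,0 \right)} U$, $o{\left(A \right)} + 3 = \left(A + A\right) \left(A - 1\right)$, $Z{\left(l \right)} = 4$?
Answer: $-3836$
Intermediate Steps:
$D{\left(M,n \right)} = 0$ ($D{\left(M,n \right)} = 0 n = 0$)
$o{\left(A \right)} = -3 + 2 A \left(-1 + A\right)$ ($o{\left(A \right)} = -3 + \left(A + A\right) \left(A - 1\right) = -3 + 2 A \left(-1 + A\right)$)
$L{\left(U,z \right)} = 0$ ($L{\left(U,z \right)} = \left(-3 - 10 + 2 \cdot 5^{2}\right) 0 U = \left(-3 - 10 + 2 \cdot 25\right) 0 U = \left(-3 - 10 + 50\right) 0 U = 37 \cdot 0 U = 0 U = 0$)
$h Z{\left(-6 \right)} + L{\left(32,18 \right)} = \left(-959\right) 4 + 0 = -3836 + 0 = -3836$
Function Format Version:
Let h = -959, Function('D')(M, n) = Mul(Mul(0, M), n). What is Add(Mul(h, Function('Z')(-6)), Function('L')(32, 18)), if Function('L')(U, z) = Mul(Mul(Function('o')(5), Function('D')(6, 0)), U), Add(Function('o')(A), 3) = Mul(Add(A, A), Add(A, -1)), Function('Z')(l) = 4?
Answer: -3836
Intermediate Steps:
Function('D')(M, n) = 0 (Function('D')(M, n) = Mul(0, n) = 0)
Function('o')(A) = Add(-3, Mul(2, A, Add(-1, A))) (Function('o')(A) = Add(-3, Mul(Add(A, A), Add(A, -1))) = Add(-3, Mul(Mul(2, A), Add(-1, A))) = Add(-3, Mul(2, A, Add(-1, A))))
Function('L')(U, z) = 0 (Function('L')(U, z) = Mul(Mul(Add(-3, Mul(-2, 5), Mul(2, Pow(5, 2))), 0), U) = Mul(Mul(Add(-3, -10, Mul(2, 25)), 0), U) = Mul(Mul(Add(-3, -10, 50), 0), U) = Mul(Mul(37, 0), U) = Mul(0, U) = 0)
Add(Mul(h, Function('Z')(-6)), Function('L')(32, 18)) = Add(Mul(-959, 4), 0) = Add(-3836, 0) = -3836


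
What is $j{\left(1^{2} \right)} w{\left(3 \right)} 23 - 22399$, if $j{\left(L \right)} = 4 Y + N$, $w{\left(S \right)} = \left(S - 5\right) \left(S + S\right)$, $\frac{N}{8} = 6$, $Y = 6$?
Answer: $-42271$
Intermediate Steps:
$N = 48$ ($N = 8 \cdot 6 = 48$)
$w{\left(S \right)} = 2 S \left(-5 + S\right)$ ($w{\left(S \right)} = \left(-5 + S\right) 2 S = 2 S \left(-5 + S\right)$)
$j{\left(L \right)} = 72$ ($j{\left(L \right)} = 4 \cdot 6 + 48 = 24 + 48 = 72$)
$j{\left(1^{2} \right)} w{\left(3 \right)} 23 - 22399 = 72 \cdot 2 \cdot 3 \left(-5 + 3\right) 23 - 22399 = 72 \cdot 2 \cdot 3 \left(-2\right) 23 - 22399 = 72 \left(-12\right) 23 - 22399 = \left(-864\right) 23 - 22399 = -19872 - 22399 = -42271$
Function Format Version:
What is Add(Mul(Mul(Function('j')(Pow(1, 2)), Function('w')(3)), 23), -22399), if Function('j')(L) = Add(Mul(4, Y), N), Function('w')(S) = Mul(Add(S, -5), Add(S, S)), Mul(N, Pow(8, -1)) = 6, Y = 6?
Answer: -42271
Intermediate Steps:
N = 48 (N = Mul(8, 6) = 48)
Function('w')(S) = Mul(2, S, Add(-5, S)) (Function('w')(S) = Mul(Add(-5, S), Mul(2, S)) = Mul(2, S, Add(-5, S)))
Function('j')(L) = 72 (Function('j')(L) = Add(Mul(4, 6), 48) = Add(24, 48) = 72)
Add(Mul(Mul(Function('j')(Pow(1, 2)), Function('w')(3)), 23), -22399) = Add(Mul(Mul(72, Mul(2, 3, Add(-5, 3))), 23), -22399) = Add(Mul(Mul(72, Mul(2, 3, -2)), 23), -22399) = Add(Mul(Mul(72, -12), 23), -22399) = Add(Mul(-864, 23), -22399) = Add(-19872, -22399) = -42271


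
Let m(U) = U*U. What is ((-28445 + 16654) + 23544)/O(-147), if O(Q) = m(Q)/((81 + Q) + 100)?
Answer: 57086/3087 ≈ 18.492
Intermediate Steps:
m(U) = U**2
O(Q) = Q**2/(181 + Q) (O(Q) = Q**2/((81 + Q) + 100) = Q**2/(181 + Q))
((-28445 + 16654) + 23544)/O(-147) = ((-28445 + 16654) + 23544)/(((-147)**2/(181 - 147))) = (-11791 + 23544)/((21609/34)) = 11753/((21609*(1/34))) = 11753/(21609/34) = 11753*(34/21609) = 57086/3087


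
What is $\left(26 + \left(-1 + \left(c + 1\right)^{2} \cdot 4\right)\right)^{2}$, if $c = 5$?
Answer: $28561$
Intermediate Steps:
$\left(26 + \left(-1 + \left(c + 1\right)^{2} \cdot 4\right)\right)^{2} = \left(26 - \left(1 - \left(5 + 1\right)^{2} \cdot 4\right)\right)^{2} = \left(26 - \left(1 - 6^{2} \cdot 4\right)\right)^{2} = \left(26 + \left(-1 + 36 \cdot 4\right)\right)^{2} = \left(26 + \left(-1 + 144\right)\right)^{2} = \left(26 + 143\right)^{2} = 169^{2} = 28561$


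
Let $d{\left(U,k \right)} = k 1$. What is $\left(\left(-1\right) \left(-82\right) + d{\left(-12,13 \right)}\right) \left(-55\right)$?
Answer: $-5225$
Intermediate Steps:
$d{\left(U,k \right)} = k$
$\left(\left(-1\right) \left(-82\right) + d{\left(-12,13 \right)}\right) \left(-55\right) = \left(\left(-1\right) \left(-82\right) + 13\right) \left(-55\right) = \left(82 + 13\right) \left(-55\right) = 95 \left(-55\right) = -5225$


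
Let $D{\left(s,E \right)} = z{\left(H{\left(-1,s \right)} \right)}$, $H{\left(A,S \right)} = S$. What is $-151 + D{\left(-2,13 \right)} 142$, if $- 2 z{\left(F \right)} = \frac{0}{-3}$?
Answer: $-151$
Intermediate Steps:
$z{\left(F \right)} = 0$ ($z{\left(F \right)} = - \frac{0 \frac{1}{-3}}{2} = - \frac{0 \left(- \frac{1}{3}\right)}{2} = \left(- \frac{1}{2}\right) 0 = 0$)
$D{\left(s,E \right)} = 0$
$-151 + D{\left(-2,13 \right)} 142 = -151 + 0 \cdot 142 = -151 + 0 = -151$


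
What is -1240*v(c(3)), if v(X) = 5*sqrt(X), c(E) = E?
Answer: -6200*sqrt(3) ≈ -10739.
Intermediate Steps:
-1240*v(c(3)) = -6200*sqrt(3)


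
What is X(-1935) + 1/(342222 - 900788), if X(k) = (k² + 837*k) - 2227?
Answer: 1185502154097/558566 ≈ 2.1224e+6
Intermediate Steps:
X(k) = -2227 + k² + 837*k
X(-1935) + 1/(342222 - 900788) = (-2227 + (-1935)² + 837*(-1935)) + 1/(342222 - 900788) = (-2227 + 3744225 - 1619595) + 1/(-558566) = 2122403 - 1/558566 = 1185502154097/558566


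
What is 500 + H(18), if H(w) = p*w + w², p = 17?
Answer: 1130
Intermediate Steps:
H(w) = w² + 17*w (H(w) = 17*w + w² = w² + 17*w)
500 + H(18) = 500 + 18*(17 + 18) = 500 + 18*35 = 500 + 630 = 1130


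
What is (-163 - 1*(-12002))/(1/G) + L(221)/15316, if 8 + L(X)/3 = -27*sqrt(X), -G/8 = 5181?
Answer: -1878901296894/3829 - 81*sqrt(221)/15316 ≈ -4.9070e+8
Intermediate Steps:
G = -41448 (G = -8*5181 = -41448)
L(X) = -24 - 81*sqrt(X) (L(X) = -24 + 3*(-27*sqrt(X)) = -24 - 81*sqrt(X))
(-163 - 1*(-12002))/(1/G) + L(221)/15316 = (-163 - 1*(-12002))/(1/(-41448)) + (-24 - 81*sqrt(221))/15316 = (-163 + 12002)/(-1/41448) + (-24 - 81*sqrt(221))*(1/15316) = 11839*(-41448) + (-6/3829 - 81*sqrt(221)/15316) = -490702872 + (-6/3829 - 81*sqrt(221)/15316) = -1878901296894/3829 - 81*sqrt(221)/15316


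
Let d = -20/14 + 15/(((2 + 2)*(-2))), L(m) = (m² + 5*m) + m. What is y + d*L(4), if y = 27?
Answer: -736/7 ≈ -105.14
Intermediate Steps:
L(m) = m² + 6*m
d = -185/56 (d = -20*1/14 + 15/((4*(-2))) = -10/7 + 15/(-8) = -10/7 + 15*(-⅛) = -10/7 - 15/8 = -185/56 ≈ -3.3036)
y + d*L(4) = 27 - 185*(6 + 4)/14 = 27 - 185*10/14 = 27 - 185/56*40 = 27 - 925/7 = -736/7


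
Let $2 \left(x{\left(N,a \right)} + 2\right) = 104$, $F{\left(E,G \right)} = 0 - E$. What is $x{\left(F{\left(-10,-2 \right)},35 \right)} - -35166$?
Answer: $35216$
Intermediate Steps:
$F{\left(E,G \right)} = - E$
$x{\left(N,a \right)} = 50$ ($x{\left(N,a \right)} = -2 + \frac{1}{2} \cdot 104 = -2 + 52 = 50$)
$x{\left(F{\left(-10,-2 \right)},35 \right)} - -35166 = 50 - -35166 = 50 + 35166 = 35216$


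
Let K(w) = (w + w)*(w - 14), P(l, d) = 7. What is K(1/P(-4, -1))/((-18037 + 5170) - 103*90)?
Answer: 194/1084713 ≈ 0.00017885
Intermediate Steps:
K(w) = 2*w*(-14 + w) (K(w) = (2*w)*(-14 + w) = 2*w*(-14 + w))
K(1/P(-4, -1))/((-18037 + 5170) - 103*90) = (2*(-14 + 1/7)/7)/((-18037 + 5170) - 103*90) = (2*(⅐)*(-14 + ⅐))/(-12867 - 9270) = (2*(⅐)*(-97/7))/(-22137) = -194/49*(-1/22137) = 194/1084713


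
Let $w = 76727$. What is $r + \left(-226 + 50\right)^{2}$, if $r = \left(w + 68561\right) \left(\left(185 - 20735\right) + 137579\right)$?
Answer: $17002940328$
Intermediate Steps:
$r = 17002909352$ ($r = \left(76727 + 68561\right) \left(\left(185 - 20735\right) + 137579\right) = 145288 \left(\left(185 - 20735\right) + 137579\right) = 145288 \left(-20550 + 137579\right) = 145288 \cdot 117029 = 17002909352$)
$r + \left(-226 + 50\right)^{2} = 17002909352 + \left(-226 + 50\right)^{2} = 17002909352 + \left(-176\right)^{2} = 17002909352 + 30976 = 17002940328$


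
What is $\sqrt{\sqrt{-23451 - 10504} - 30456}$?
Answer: $\sqrt{-30456 + i \sqrt{33955}} \approx 0.5279 + 174.52 i$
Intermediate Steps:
$\sqrt{\sqrt{-23451 - 10504} - 30456} = \sqrt{\sqrt{-33955} - 30456} = \sqrt{i \sqrt{33955} - 30456} = \sqrt{-30456 + i \sqrt{33955}}$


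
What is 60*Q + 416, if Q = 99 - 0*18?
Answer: 6356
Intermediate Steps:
Q = 99 (Q = 99 - 1*0 = 99 + 0 = 99)
60*Q + 416 = 60*99 + 416 = 5940 + 416 = 6356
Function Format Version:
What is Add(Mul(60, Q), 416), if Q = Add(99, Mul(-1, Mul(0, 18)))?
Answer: 6356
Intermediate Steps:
Q = 99 (Q = Add(99, Mul(-1, 0)) = Add(99, 0) = 99)
Add(Mul(60, Q), 416) = Add(Mul(60, 99), 416) = Add(5940, 416) = 6356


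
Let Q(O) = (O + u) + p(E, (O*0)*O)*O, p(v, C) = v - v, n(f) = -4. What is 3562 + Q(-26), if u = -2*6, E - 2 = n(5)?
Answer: 3524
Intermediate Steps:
E = -2 (E = 2 - 4 = -2)
p(v, C) = 0
u = -12
Q(O) = -12 + O (Q(O) = (O - 12) + 0*O = (-12 + O) + 0 = -12 + O)
3562 + Q(-26) = 3562 + (-12 - 26) = 3562 - 38 = 3524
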